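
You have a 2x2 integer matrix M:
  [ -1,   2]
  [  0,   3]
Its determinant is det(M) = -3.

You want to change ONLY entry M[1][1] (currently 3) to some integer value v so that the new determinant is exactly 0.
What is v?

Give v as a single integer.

det is linear in entry M[1][1]: det = old_det + (v - 3) * C_11
Cofactor C_11 = -1
Want det = 0: -3 + (v - 3) * -1 = 0
  (v - 3) = 3 / -1 = -3
  v = 3 + (-3) = 0

Answer: 0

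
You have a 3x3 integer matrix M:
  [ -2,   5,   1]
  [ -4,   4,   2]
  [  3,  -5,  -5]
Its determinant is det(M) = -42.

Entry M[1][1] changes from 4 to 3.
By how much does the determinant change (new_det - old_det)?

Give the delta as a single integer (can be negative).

Cofactor C_11 = 7
Entry delta = 3 - 4 = -1
Det delta = entry_delta * cofactor = -1 * 7 = -7

Answer: -7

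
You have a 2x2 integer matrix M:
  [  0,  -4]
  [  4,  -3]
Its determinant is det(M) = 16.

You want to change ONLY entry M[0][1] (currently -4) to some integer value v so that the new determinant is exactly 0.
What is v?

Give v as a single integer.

det is linear in entry M[0][1]: det = old_det + (v - -4) * C_01
Cofactor C_01 = -4
Want det = 0: 16 + (v - -4) * -4 = 0
  (v - -4) = -16 / -4 = 4
  v = -4 + (4) = 0

Answer: 0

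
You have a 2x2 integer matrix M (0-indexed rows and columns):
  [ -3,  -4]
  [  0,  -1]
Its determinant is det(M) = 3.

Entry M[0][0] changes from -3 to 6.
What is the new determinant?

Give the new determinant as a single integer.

Answer: -6

Derivation:
det is linear in row 0: changing M[0][0] by delta changes det by delta * cofactor(0,0).
Cofactor C_00 = (-1)^(0+0) * minor(0,0) = -1
Entry delta = 6 - -3 = 9
Det delta = 9 * -1 = -9
New det = 3 + -9 = -6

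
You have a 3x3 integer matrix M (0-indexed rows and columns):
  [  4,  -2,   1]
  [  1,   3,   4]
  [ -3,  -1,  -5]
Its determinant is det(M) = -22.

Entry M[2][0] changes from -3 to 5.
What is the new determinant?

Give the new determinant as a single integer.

Answer: -110

Derivation:
det is linear in row 2: changing M[2][0] by delta changes det by delta * cofactor(2,0).
Cofactor C_20 = (-1)^(2+0) * minor(2,0) = -11
Entry delta = 5 - -3 = 8
Det delta = 8 * -11 = -88
New det = -22 + -88 = -110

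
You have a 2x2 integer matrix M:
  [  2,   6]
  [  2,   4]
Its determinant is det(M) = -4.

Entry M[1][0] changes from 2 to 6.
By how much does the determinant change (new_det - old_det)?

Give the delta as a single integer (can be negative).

Cofactor C_10 = -6
Entry delta = 6 - 2 = 4
Det delta = entry_delta * cofactor = 4 * -6 = -24

Answer: -24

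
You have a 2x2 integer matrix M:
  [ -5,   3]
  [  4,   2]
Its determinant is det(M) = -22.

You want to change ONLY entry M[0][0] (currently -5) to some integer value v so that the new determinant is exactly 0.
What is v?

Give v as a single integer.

det is linear in entry M[0][0]: det = old_det + (v - -5) * C_00
Cofactor C_00 = 2
Want det = 0: -22 + (v - -5) * 2 = 0
  (v - -5) = 22 / 2 = 11
  v = -5 + (11) = 6

Answer: 6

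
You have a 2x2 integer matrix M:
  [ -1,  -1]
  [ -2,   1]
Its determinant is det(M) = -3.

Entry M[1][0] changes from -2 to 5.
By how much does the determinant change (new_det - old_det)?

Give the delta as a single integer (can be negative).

Answer: 7

Derivation:
Cofactor C_10 = 1
Entry delta = 5 - -2 = 7
Det delta = entry_delta * cofactor = 7 * 1 = 7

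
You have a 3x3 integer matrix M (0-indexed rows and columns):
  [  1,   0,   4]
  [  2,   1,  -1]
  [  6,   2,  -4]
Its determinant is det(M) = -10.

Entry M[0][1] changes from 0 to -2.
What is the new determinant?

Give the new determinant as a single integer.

Answer: -14

Derivation:
det is linear in row 0: changing M[0][1] by delta changes det by delta * cofactor(0,1).
Cofactor C_01 = (-1)^(0+1) * minor(0,1) = 2
Entry delta = -2 - 0 = -2
Det delta = -2 * 2 = -4
New det = -10 + -4 = -14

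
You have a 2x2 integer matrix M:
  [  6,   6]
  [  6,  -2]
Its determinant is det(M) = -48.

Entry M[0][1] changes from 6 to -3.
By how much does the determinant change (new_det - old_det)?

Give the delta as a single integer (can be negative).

Answer: 54

Derivation:
Cofactor C_01 = -6
Entry delta = -3 - 6 = -9
Det delta = entry_delta * cofactor = -9 * -6 = 54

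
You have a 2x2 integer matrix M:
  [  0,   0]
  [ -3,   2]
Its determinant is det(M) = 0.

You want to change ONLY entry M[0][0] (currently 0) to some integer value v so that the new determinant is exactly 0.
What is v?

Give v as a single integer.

det is linear in entry M[0][0]: det = old_det + (v - 0) * C_00
Cofactor C_00 = 2
Want det = 0: 0 + (v - 0) * 2 = 0
  (v - 0) = 0 / 2 = 0
  v = 0 + (0) = 0

Answer: 0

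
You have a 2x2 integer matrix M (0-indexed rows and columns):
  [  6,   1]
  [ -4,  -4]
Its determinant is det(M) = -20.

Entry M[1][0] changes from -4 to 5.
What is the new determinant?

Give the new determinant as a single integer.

det is linear in row 1: changing M[1][0] by delta changes det by delta * cofactor(1,0).
Cofactor C_10 = (-1)^(1+0) * minor(1,0) = -1
Entry delta = 5 - -4 = 9
Det delta = 9 * -1 = -9
New det = -20 + -9 = -29

Answer: -29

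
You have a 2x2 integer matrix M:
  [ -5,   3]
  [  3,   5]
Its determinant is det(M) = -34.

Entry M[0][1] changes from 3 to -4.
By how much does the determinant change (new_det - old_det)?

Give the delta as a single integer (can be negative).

Answer: 21

Derivation:
Cofactor C_01 = -3
Entry delta = -4 - 3 = -7
Det delta = entry_delta * cofactor = -7 * -3 = 21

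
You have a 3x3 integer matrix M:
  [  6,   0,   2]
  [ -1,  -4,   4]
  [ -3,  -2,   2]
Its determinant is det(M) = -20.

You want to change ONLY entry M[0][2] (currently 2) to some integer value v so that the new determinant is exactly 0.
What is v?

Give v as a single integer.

det is linear in entry M[0][2]: det = old_det + (v - 2) * C_02
Cofactor C_02 = -10
Want det = 0: -20 + (v - 2) * -10 = 0
  (v - 2) = 20 / -10 = -2
  v = 2 + (-2) = 0

Answer: 0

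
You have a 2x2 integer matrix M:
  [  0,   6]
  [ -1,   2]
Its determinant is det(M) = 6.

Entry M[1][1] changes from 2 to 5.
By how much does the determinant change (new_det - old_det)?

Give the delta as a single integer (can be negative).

Cofactor C_11 = 0
Entry delta = 5 - 2 = 3
Det delta = entry_delta * cofactor = 3 * 0 = 0

Answer: 0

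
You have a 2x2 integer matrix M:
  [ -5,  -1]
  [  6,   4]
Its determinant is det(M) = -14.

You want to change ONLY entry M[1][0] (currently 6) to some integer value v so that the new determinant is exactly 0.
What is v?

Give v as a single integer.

Answer: 20

Derivation:
det is linear in entry M[1][0]: det = old_det + (v - 6) * C_10
Cofactor C_10 = 1
Want det = 0: -14 + (v - 6) * 1 = 0
  (v - 6) = 14 / 1 = 14
  v = 6 + (14) = 20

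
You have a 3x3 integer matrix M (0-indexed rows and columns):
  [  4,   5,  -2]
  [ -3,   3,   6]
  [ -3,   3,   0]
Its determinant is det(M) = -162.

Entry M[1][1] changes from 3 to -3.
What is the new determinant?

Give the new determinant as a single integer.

Answer: -126

Derivation:
det is linear in row 1: changing M[1][1] by delta changes det by delta * cofactor(1,1).
Cofactor C_11 = (-1)^(1+1) * minor(1,1) = -6
Entry delta = -3 - 3 = -6
Det delta = -6 * -6 = 36
New det = -162 + 36 = -126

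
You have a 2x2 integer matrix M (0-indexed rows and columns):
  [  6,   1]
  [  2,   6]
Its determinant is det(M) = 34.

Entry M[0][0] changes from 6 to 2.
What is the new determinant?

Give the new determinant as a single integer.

det is linear in row 0: changing M[0][0] by delta changes det by delta * cofactor(0,0).
Cofactor C_00 = (-1)^(0+0) * minor(0,0) = 6
Entry delta = 2 - 6 = -4
Det delta = -4 * 6 = -24
New det = 34 + -24 = 10

Answer: 10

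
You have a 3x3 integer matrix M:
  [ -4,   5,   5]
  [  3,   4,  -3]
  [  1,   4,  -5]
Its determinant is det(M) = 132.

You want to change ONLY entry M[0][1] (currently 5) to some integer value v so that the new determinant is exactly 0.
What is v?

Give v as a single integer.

Answer: -6

Derivation:
det is linear in entry M[0][1]: det = old_det + (v - 5) * C_01
Cofactor C_01 = 12
Want det = 0: 132 + (v - 5) * 12 = 0
  (v - 5) = -132 / 12 = -11
  v = 5 + (-11) = -6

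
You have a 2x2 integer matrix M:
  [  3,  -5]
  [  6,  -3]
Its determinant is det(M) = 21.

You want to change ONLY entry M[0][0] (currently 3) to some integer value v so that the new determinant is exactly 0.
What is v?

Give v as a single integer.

det is linear in entry M[0][0]: det = old_det + (v - 3) * C_00
Cofactor C_00 = -3
Want det = 0: 21 + (v - 3) * -3 = 0
  (v - 3) = -21 / -3 = 7
  v = 3 + (7) = 10

Answer: 10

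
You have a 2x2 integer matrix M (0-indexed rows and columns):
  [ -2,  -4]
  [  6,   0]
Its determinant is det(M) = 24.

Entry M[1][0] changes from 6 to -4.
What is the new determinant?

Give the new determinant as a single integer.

Answer: -16

Derivation:
det is linear in row 1: changing M[1][0] by delta changes det by delta * cofactor(1,0).
Cofactor C_10 = (-1)^(1+0) * minor(1,0) = 4
Entry delta = -4 - 6 = -10
Det delta = -10 * 4 = -40
New det = 24 + -40 = -16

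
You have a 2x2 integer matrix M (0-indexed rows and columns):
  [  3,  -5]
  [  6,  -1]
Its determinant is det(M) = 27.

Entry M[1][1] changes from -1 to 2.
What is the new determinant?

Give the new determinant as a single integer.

Answer: 36

Derivation:
det is linear in row 1: changing M[1][1] by delta changes det by delta * cofactor(1,1).
Cofactor C_11 = (-1)^(1+1) * minor(1,1) = 3
Entry delta = 2 - -1 = 3
Det delta = 3 * 3 = 9
New det = 27 + 9 = 36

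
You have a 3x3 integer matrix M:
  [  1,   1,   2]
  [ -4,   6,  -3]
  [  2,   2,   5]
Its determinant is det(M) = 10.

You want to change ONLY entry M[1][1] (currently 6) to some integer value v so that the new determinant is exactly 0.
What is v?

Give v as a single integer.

det is linear in entry M[1][1]: det = old_det + (v - 6) * C_11
Cofactor C_11 = 1
Want det = 0: 10 + (v - 6) * 1 = 0
  (v - 6) = -10 / 1 = -10
  v = 6 + (-10) = -4

Answer: -4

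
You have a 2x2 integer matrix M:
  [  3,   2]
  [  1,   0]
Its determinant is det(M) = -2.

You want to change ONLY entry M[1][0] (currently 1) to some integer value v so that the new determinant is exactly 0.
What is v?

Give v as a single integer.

det is linear in entry M[1][0]: det = old_det + (v - 1) * C_10
Cofactor C_10 = -2
Want det = 0: -2 + (v - 1) * -2 = 0
  (v - 1) = 2 / -2 = -1
  v = 1 + (-1) = 0

Answer: 0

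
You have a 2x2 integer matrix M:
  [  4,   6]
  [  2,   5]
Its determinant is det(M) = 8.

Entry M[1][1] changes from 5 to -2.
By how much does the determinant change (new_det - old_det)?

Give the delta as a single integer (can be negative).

Cofactor C_11 = 4
Entry delta = -2 - 5 = -7
Det delta = entry_delta * cofactor = -7 * 4 = -28

Answer: -28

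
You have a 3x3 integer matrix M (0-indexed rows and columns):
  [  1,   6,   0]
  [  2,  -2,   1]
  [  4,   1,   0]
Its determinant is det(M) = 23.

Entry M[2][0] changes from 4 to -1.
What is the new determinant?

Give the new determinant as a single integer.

Answer: -7

Derivation:
det is linear in row 2: changing M[2][0] by delta changes det by delta * cofactor(2,0).
Cofactor C_20 = (-1)^(2+0) * minor(2,0) = 6
Entry delta = -1 - 4 = -5
Det delta = -5 * 6 = -30
New det = 23 + -30 = -7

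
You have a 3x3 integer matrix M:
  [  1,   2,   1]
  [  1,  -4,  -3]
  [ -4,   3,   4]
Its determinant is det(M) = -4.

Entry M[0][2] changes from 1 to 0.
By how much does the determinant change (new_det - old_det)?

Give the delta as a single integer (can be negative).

Answer: 13

Derivation:
Cofactor C_02 = -13
Entry delta = 0 - 1 = -1
Det delta = entry_delta * cofactor = -1 * -13 = 13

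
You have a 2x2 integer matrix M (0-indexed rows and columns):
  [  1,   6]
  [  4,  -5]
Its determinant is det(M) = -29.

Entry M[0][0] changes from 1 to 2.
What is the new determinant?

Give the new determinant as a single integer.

Answer: -34

Derivation:
det is linear in row 0: changing M[0][0] by delta changes det by delta * cofactor(0,0).
Cofactor C_00 = (-1)^(0+0) * minor(0,0) = -5
Entry delta = 2 - 1 = 1
Det delta = 1 * -5 = -5
New det = -29 + -5 = -34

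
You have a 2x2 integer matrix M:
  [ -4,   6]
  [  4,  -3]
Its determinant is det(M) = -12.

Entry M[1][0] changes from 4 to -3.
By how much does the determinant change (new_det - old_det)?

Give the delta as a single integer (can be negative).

Answer: 42

Derivation:
Cofactor C_10 = -6
Entry delta = -3 - 4 = -7
Det delta = entry_delta * cofactor = -7 * -6 = 42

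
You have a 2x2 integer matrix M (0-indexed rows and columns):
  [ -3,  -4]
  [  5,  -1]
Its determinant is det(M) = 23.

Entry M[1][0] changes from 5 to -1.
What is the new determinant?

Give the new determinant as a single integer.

Answer: -1

Derivation:
det is linear in row 1: changing M[1][0] by delta changes det by delta * cofactor(1,0).
Cofactor C_10 = (-1)^(1+0) * minor(1,0) = 4
Entry delta = -1 - 5 = -6
Det delta = -6 * 4 = -24
New det = 23 + -24 = -1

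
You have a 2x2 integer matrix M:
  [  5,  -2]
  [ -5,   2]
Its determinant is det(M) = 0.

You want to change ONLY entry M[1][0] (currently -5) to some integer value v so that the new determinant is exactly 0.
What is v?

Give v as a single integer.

det is linear in entry M[1][0]: det = old_det + (v - -5) * C_10
Cofactor C_10 = 2
Want det = 0: 0 + (v - -5) * 2 = 0
  (v - -5) = 0 / 2 = 0
  v = -5 + (0) = -5

Answer: -5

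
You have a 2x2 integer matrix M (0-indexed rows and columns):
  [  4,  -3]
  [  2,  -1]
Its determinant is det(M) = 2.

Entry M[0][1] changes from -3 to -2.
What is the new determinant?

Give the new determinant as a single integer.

Answer: 0

Derivation:
det is linear in row 0: changing M[0][1] by delta changes det by delta * cofactor(0,1).
Cofactor C_01 = (-1)^(0+1) * minor(0,1) = -2
Entry delta = -2 - -3 = 1
Det delta = 1 * -2 = -2
New det = 2 + -2 = 0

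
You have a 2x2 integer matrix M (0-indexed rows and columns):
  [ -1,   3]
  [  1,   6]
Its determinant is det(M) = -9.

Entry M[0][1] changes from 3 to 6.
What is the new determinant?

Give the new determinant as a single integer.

Answer: -12

Derivation:
det is linear in row 0: changing M[0][1] by delta changes det by delta * cofactor(0,1).
Cofactor C_01 = (-1)^(0+1) * minor(0,1) = -1
Entry delta = 6 - 3 = 3
Det delta = 3 * -1 = -3
New det = -9 + -3 = -12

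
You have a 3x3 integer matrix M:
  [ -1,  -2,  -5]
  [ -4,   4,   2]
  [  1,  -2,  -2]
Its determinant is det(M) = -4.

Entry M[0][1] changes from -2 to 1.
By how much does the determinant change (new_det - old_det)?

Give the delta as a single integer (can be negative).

Answer: -18

Derivation:
Cofactor C_01 = -6
Entry delta = 1 - -2 = 3
Det delta = entry_delta * cofactor = 3 * -6 = -18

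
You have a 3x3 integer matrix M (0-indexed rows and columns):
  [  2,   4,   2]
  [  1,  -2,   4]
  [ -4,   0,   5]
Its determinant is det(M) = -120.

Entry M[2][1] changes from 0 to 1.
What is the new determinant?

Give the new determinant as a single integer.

det is linear in row 2: changing M[2][1] by delta changes det by delta * cofactor(2,1).
Cofactor C_21 = (-1)^(2+1) * minor(2,1) = -6
Entry delta = 1 - 0 = 1
Det delta = 1 * -6 = -6
New det = -120 + -6 = -126

Answer: -126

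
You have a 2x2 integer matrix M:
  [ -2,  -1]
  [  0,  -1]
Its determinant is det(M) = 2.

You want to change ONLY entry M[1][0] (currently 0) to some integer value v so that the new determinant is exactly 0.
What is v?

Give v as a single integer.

Answer: -2

Derivation:
det is linear in entry M[1][0]: det = old_det + (v - 0) * C_10
Cofactor C_10 = 1
Want det = 0: 2 + (v - 0) * 1 = 0
  (v - 0) = -2 / 1 = -2
  v = 0 + (-2) = -2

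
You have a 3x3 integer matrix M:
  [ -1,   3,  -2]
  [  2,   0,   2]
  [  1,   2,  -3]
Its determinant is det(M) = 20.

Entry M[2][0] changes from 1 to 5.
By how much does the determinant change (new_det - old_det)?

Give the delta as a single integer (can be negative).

Cofactor C_20 = 6
Entry delta = 5 - 1 = 4
Det delta = entry_delta * cofactor = 4 * 6 = 24

Answer: 24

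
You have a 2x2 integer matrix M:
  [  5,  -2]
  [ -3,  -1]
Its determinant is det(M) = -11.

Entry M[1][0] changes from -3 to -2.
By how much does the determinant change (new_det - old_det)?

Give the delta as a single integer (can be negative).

Cofactor C_10 = 2
Entry delta = -2 - -3 = 1
Det delta = entry_delta * cofactor = 1 * 2 = 2

Answer: 2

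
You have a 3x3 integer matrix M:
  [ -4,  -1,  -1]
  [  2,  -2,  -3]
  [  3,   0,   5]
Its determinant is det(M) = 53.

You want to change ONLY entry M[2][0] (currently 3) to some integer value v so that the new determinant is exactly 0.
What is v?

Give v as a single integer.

det is linear in entry M[2][0]: det = old_det + (v - 3) * C_20
Cofactor C_20 = 1
Want det = 0: 53 + (v - 3) * 1 = 0
  (v - 3) = -53 / 1 = -53
  v = 3 + (-53) = -50

Answer: -50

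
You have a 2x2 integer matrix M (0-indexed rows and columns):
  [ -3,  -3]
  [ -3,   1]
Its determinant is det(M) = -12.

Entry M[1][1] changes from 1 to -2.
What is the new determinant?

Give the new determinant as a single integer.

Answer: -3

Derivation:
det is linear in row 1: changing M[1][1] by delta changes det by delta * cofactor(1,1).
Cofactor C_11 = (-1)^(1+1) * minor(1,1) = -3
Entry delta = -2 - 1 = -3
Det delta = -3 * -3 = 9
New det = -12 + 9 = -3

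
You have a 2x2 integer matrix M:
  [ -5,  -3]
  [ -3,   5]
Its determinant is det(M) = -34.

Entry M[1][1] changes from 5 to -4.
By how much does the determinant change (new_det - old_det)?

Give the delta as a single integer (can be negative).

Answer: 45

Derivation:
Cofactor C_11 = -5
Entry delta = -4 - 5 = -9
Det delta = entry_delta * cofactor = -9 * -5 = 45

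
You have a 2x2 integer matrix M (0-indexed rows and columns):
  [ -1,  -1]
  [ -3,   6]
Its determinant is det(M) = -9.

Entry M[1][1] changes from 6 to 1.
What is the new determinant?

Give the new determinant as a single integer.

det is linear in row 1: changing M[1][1] by delta changes det by delta * cofactor(1,1).
Cofactor C_11 = (-1)^(1+1) * minor(1,1) = -1
Entry delta = 1 - 6 = -5
Det delta = -5 * -1 = 5
New det = -9 + 5 = -4

Answer: -4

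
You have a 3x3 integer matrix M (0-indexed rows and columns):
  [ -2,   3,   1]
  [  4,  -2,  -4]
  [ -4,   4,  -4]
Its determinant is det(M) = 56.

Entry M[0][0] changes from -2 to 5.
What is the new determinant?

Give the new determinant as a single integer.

Answer: 224

Derivation:
det is linear in row 0: changing M[0][0] by delta changes det by delta * cofactor(0,0).
Cofactor C_00 = (-1)^(0+0) * minor(0,0) = 24
Entry delta = 5 - -2 = 7
Det delta = 7 * 24 = 168
New det = 56 + 168 = 224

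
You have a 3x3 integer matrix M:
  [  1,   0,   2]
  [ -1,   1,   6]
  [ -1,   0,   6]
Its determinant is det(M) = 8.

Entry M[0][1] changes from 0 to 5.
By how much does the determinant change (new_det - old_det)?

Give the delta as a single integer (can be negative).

Cofactor C_01 = 0
Entry delta = 5 - 0 = 5
Det delta = entry_delta * cofactor = 5 * 0 = 0

Answer: 0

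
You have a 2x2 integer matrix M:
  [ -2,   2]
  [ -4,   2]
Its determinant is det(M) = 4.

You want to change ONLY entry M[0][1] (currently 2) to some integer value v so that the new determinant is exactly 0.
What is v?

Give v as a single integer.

det is linear in entry M[0][1]: det = old_det + (v - 2) * C_01
Cofactor C_01 = 4
Want det = 0: 4 + (v - 2) * 4 = 0
  (v - 2) = -4 / 4 = -1
  v = 2 + (-1) = 1

Answer: 1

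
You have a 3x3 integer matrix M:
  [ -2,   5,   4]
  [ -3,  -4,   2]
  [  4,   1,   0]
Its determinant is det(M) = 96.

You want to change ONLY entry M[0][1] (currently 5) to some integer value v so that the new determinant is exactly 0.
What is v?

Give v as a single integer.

Answer: -7

Derivation:
det is linear in entry M[0][1]: det = old_det + (v - 5) * C_01
Cofactor C_01 = 8
Want det = 0: 96 + (v - 5) * 8 = 0
  (v - 5) = -96 / 8 = -12
  v = 5 + (-12) = -7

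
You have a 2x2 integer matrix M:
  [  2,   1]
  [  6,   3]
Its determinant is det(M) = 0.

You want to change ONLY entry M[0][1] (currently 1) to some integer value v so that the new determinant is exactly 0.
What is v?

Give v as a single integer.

Answer: 1

Derivation:
det is linear in entry M[0][1]: det = old_det + (v - 1) * C_01
Cofactor C_01 = -6
Want det = 0: 0 + (v - 1) * -6 = 0
  (v - 1) = 0 / -6 = 0
  v = 1 + (0) = 1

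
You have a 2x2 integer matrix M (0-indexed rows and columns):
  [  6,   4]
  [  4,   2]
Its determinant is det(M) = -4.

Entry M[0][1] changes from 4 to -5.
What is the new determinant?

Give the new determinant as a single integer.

det is linear in row 0: changing M[0][1] by delta changes det by delta * cofactor(0,1).
Cofactor C_01 = (-1)^(0+1) * minor(0,1) = -4
Entry delta = -5 - 4 = -9
Det delta = -9 * -4 = 36
New det = -4 + 36 = 32

Answer: 32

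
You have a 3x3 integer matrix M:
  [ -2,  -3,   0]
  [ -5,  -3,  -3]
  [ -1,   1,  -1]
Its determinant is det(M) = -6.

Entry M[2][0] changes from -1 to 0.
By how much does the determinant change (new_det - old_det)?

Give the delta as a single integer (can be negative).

Answer: 9

Derivation:
Cofactor C_20 = 9
Entry delta = 0 - -1 = 1
Det delta = entry_delta * cofactor = 1 * 9 = 9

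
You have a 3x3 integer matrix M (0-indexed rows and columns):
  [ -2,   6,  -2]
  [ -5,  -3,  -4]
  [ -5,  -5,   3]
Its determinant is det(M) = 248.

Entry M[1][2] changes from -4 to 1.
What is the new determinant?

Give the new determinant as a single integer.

det is linear in row 1: changing M[1][2] by delta changes det by delta * cofactor(1,2).
Cofactor C_12 = (-1)^(1+2) * minor(1,2) = -40
Entry delta = 1 - -4 = 5
Det delta = 5 * -40 = -200
New det = 248 + -200 = 48

Answer: 48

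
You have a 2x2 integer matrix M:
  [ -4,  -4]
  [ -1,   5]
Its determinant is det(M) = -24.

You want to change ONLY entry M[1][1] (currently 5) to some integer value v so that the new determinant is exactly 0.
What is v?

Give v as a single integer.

Answer: -1

Derivation:
det is linear in entry M[1][1]: det = old_det + (v - 5) * C_11
Cofactor C_11 = -4
Want det = 0: -24 + (v - 5) * -4 = 0
  (v - 5) = 24 / -4 = -6
  v = 5 + (-6) = -1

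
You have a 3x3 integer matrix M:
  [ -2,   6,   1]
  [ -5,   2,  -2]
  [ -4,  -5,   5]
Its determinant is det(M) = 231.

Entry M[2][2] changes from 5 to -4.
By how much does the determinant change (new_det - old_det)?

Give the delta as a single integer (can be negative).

Cofactor C_22 = 26
Entry delta = -4 - 5 = -9
Det delta = entry_delta * cofactor = -9 * 26 = -234

Answer: -234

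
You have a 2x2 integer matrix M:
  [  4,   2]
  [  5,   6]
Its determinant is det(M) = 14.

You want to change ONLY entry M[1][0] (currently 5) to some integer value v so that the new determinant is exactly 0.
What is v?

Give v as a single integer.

Answer: 12

Derivation:
det is linear in entry M[1][0]: det = old_det + (v - 5) * C_10
Cofactor C_10 = -2
Want det = 0: 14 + (v - 5) * -2 = 0
  (v - 5) = -14 / -2 = 7
  v = 5 + (7) = 12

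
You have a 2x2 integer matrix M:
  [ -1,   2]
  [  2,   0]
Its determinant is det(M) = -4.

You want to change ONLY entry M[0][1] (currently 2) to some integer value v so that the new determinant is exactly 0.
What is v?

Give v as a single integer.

Answer: 0

Derivation:
det is linear in entry M[0][1]: det = old_det + (v - 2) * C_01
Cofactor C_01 = -2
Want det = 0: -4 + (v - 2) * -2 = 0
  (v - 2) = 4 / -2 = -2
  v = 2 + (-2) = 0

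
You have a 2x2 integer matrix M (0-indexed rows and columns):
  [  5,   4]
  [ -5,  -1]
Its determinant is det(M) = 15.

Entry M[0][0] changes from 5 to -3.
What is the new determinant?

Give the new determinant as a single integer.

Answer: 23

Derivation:
det is linear in row 0: changing M[0][0] by delta changes det by delta * cofactor(0,0).
Cofactor C_00 = (-1)^(0+0) * minor(0,0) = -1
Entry delta = -3 - 5 = -8
Det delta = -8 * -1 = 8
New det = 15 + 8 = 23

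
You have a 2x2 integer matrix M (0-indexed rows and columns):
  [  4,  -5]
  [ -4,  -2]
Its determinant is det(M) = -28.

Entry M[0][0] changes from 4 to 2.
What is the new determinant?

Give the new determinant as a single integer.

Answer: -24

Derivation:
det is linear in row 0: changing M[0][0] by delta changes det by delta * cofactor(0,0).
Cofactor C_00 = (-1)^(0+0) * minor(0,0) = -2
Entry delta = 2 - 4 = -2
Det delta = -2 * -2 = 4
New det = -28 + 4 = -24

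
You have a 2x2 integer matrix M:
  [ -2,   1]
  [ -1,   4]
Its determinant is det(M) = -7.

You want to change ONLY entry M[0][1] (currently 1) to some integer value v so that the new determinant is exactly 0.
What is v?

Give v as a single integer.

Answer: 8

Derivation:
det is linear in entry M[0][1]: det = old_det + (v - 1) * C_01
Cofactor C_01 = 1
Want det = 0: -7 + (v - 1) * 1 = 0
  (v - 1) = 7 / 1 = 7
  v = 1 + (7) = 8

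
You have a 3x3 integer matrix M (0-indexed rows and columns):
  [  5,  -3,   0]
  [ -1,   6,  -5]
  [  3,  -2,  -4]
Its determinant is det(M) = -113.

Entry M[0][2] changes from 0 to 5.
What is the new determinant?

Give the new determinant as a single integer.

Answer: -193

Derivation:
det is linear in row 0: changing M[0][2] by delta changes det by delta * cofactor(0,2).
Cofactor C_02 = (-1)^(0+2) * minor(0,2) = -16
Entry delta = 5 - 0 = 5
Det delta = 5 * -16 = -80
New det = -113 + -80 = -193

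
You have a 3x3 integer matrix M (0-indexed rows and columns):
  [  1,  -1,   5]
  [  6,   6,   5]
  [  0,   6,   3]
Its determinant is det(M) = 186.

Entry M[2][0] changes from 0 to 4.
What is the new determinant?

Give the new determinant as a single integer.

det is linear in row 2: changing M[2][0] by delta changes det by delta * cofactor(2,0).
Cofactor C_20 = (-1)^(2+0) * minor(2,0) = -35
Entry delta = 4 - 0 = 4
Det delta = 4 * -35 = -140
New det = 186 + -140 = 46

Answer: 46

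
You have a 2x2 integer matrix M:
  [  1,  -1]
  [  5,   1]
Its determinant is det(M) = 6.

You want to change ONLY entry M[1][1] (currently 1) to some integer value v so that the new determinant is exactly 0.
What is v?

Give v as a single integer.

det is linear in entry M[1][1]: det = old_det + (v - 1) * C_11
Cofactor C_11 = 1
Want det = 0: 6 + (v - 1) * 1 = 0
  (v - 1) = -6 / 1 = -6
  v = 1 + (-6) = -5

Answer: -5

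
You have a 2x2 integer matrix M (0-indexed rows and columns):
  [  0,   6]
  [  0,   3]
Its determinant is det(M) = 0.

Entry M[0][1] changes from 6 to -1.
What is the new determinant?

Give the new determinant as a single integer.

det is linear in row 0: changing M[0][1] by delta changes det by delta * cofactor(0,1).
Cofactor C_01 = (-1)^(0+1) * minor(0,1) = 0
Entry delta = -1 - 6 = -7
Det delta = -7 * 0 = 0
New det = 0 + 0 = 0

Answer: 0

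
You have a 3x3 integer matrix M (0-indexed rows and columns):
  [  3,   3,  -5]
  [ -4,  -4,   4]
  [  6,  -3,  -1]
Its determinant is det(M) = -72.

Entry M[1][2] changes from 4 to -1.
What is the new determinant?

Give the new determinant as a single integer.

Answer: -207

Derivation:
det is linear in row 1: changing M[1][2] by delta changes det by delta * cofactor(1,2).
Cofactor C_12 = (-1)^(1+2) * minor(1,2) = 27
Entry delta = -1 - 4 = -5
Det delta = -5 * 27 = -135
New det = -72 + -135 = -207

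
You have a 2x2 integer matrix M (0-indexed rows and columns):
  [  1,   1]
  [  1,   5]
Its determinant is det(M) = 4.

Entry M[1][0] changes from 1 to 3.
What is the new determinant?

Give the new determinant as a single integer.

det is linear in row 1: changing M[1][0] by delta changes det by delta * cofactor(1,0).
Cofactor C_10 = (-1)^(1+0) * minor(1,0) = -1
Entry delta = 3 - 1 = 2
Det delta = 2 * -1 = -2
New det = 4 + -2 = 2

Answer: 2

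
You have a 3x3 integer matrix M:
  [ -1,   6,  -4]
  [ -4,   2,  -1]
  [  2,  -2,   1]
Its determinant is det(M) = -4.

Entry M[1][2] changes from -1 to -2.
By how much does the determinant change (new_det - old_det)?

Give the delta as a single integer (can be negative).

Answer: -10

Derivation:
Cofactor C_12 = 10
Entry delta = -2 - -1 = -1
Det delta = entry_delta * cofactor = -1 * 10 = -10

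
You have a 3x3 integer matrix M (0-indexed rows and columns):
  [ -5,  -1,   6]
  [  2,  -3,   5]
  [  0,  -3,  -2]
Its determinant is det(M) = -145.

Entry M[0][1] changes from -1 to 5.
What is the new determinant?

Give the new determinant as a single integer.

det is linear in row 0: changing M[0][1] by delta changes det by delta * cofactor(0,1).
Cofactor C_01 = (-1)^(0+1) * minor(0,1) = 4
Entry delta = 5 - -1 = 6
Det delta = 6 * 4 = 24
New det = -145 + 24 = -121

Answer: -121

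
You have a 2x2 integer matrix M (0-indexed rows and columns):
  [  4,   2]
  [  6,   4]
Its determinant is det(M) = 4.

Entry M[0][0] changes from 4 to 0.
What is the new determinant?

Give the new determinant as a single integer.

Answer: -12

Derivation:
det is linear in row 0: changing M[0][0] by delta changes det by delta * cofactor(0,0).
Cofactor C_00 = (-1)^(0+0) * minor(0,0) = 4
Entry delta = 0 - 4 = -4
Det delta = -4 * 4 = -16
New det = 4 + -16 = -12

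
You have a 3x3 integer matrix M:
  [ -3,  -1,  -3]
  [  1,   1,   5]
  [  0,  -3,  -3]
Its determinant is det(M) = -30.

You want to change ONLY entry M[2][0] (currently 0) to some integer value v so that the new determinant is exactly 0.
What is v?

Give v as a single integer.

det is linear in entry M[2][0]: det = old_det + (v - 0) * C_20
Cofactor C_20 = -2
Want det = 0: -30 + (v - 0) * -2 = 0
  (v - 0) = 30 / -2 = -15
  v = 0 + (-15) = -15

Answer: -15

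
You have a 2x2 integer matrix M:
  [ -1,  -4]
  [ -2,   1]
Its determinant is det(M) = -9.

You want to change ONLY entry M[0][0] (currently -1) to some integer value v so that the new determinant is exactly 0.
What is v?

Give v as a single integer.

Answer: 8

Derivation:
det is linear in entry M[0][0]: det = old_det + (v - -1) * C_00
Cofactor C_00 = 1
Want det = 0: -9 + (v - -1) * 1 = 0
  (v - -1) = 9 / 1 = 9
  v = -1 + (9) = 8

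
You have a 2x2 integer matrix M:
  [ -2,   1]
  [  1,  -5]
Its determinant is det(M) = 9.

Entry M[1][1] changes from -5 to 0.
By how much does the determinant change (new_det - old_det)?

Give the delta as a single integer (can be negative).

Cofactor C_11 = -2
Entry delta = 0 - -5 = 5
Det delta = entry_delta * cofactor = 5 * -2 = -10

Answer: -10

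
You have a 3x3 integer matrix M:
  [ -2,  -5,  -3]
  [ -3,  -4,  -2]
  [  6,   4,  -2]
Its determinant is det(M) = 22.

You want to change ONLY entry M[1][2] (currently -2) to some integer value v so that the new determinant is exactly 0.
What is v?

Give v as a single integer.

Answer: -1

Derivation:
det is linear in entry M[1][2]: det = old_det + (v - -2) * C_12
Cofactor C_12 = -22
Want det = 0: 22 + (v - -2) * -22 = 0
  (v - -2) = -22 / -22 = 1
  v = -2 + (1) = -1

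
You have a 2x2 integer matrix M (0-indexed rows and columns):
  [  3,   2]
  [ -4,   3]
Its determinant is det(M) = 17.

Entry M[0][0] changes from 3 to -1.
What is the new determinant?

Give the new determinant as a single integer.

det is linear in row 0: changing M[0][0] by delta changes det by delta * cofactor(0,0).
Cofactor C_00 = (-1)^(0+0) * minor(0,0) = 3
Entry delta = -1 - 3 = -4
Det delta = -4 * 3 = -12
New det = 17 + -12 = 5

Answer: 5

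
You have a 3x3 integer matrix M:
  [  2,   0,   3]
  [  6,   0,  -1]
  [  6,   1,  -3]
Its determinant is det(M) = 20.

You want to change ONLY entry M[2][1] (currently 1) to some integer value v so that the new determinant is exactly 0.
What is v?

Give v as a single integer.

Answer: 0

Derivation:
det is linear in entry M[2][1]: det = old_det + (v - 1) * C_21
Cofactor C_21 = 20
Want det = 0: 20 + (v - 1) * 20 = 0
  (v - 1) = -20 / 20 = -1
  v = 1 + (-1) = 0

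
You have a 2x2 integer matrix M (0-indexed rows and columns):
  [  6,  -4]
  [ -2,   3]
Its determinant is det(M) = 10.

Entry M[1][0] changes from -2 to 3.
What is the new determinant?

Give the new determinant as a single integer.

det is linear in row 1: changing M[1][0] by delta changes det by delta * cofactor(1,0).
Cofactor C_10 = (-1)^(1+0) * minor(1,0) = 4
Entry delta = 3 - -2 = 5
Det delta = 5 * 4 = 20
New det = 10 + 20 = 30

Answer: 30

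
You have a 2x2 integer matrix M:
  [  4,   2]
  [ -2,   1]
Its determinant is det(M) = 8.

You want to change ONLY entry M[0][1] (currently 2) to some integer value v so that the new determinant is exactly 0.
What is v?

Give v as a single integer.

Answer: -2

Derivation:
det is linear in entry M[0][1]: det = old_det + (v - 2) * C_01
Cofactor C_01 = 2
Want det = 0: 8 + (v - 2) * 2 = 0
  (v - 2) = -8 / 2 = -4
  v = 2 + (-4) = -2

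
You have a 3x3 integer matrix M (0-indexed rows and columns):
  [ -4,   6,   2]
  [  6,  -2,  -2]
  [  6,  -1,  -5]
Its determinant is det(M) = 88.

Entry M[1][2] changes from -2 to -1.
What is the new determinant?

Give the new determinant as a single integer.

Answer: 120

Derivation:
det is linear in row 1: changing M[1][2] by delta changes det by delta * cofactor(1,2).
Cofactor C_12 = (-1)^(1+2) * minor(1,2) = 32
Entry delta = -1 - -2 = 1
Det delta = 1 * 32 = 32
New det = 88 + 32 = 120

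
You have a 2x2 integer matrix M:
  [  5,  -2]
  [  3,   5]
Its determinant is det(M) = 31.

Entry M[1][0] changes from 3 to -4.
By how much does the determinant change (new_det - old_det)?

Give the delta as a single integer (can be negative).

Cofactor C_10 = 2
Entry delta = -4 - 3 = -7
Det delta = entry_delta * cofactor = -7 * 2 = -14

Answer: -14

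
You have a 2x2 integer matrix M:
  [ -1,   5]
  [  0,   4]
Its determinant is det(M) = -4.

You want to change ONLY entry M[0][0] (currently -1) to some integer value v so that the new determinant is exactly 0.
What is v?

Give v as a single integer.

det is linear in entry M[0][0]: det = old_det + (v - -1) * C_00
Cofactor C_00 = 4
Want det = 0: -4 + (v - -1) * 4 = 0
  (v - -1) = 4 / 4 = 1
  v = -1 + (1) = 0

Answer: 0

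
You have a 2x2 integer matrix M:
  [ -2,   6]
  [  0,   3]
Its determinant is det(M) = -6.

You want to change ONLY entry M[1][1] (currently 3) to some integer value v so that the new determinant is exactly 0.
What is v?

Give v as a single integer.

Answer: 0

Derivation:
det is linear in entry M[1][1]: det = old_det + (v - 3) * C_11
Cofactor C_11 = -2
Want det = 0: -6 + (v - 3) * -2 = 0
  (v - 3) = 6 / -2 = -3
  v = 3 + (-3) = 0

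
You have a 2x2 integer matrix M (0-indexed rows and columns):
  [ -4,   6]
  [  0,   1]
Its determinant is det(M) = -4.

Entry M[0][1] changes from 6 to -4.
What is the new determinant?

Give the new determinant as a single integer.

det is linear in row 0: changing M[0][1] by delta changes det by delta * cofactor(0,1).
Cofactor C_01 = (-1)^(0+1) * minor(0,1) = 0
Entry delta = -4 - 6 = -10
Det delta = -10 * 0 = 0
New det = -4 + 0 = -4

Answer: -4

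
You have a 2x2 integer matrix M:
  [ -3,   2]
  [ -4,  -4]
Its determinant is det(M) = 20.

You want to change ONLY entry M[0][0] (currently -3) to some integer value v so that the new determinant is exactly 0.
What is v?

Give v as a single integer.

det is linear in entry M[0][0]: det = old_det + (v - -3) * C_00
Cofactor C_00 = -4
Want det = 0: 20 + (v - -3) * -4 = 0
  (v - -3) = -20 / -4 = 5
  v = -3 + (5) = 2

Answer: 2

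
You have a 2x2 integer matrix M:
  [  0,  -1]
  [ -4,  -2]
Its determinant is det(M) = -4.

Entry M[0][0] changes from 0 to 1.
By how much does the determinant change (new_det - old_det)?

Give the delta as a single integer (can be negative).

Cofactor C_00 = -2
Entry delta = 1 - 0 = 1
Det delta = entry_delta * cofactor = 1 * -2 = -2

Answer: -2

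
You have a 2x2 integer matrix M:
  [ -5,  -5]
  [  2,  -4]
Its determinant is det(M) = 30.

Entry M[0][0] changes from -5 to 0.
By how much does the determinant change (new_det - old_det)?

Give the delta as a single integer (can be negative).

Answer: -20

Derivation:
Cofactor C_00 = -4
Entry delta = 0 - -5 = 5
Det delta = entry_delta * cofactor = 5 * -4 = -20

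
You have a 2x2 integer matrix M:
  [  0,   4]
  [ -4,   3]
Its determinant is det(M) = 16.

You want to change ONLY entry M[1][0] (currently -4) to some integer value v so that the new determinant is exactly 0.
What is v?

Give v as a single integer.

det is linear in entry M[1][0]: det = old_det + (v - -4) * C_10
Cofactor C_10 = -4
Want det = 0: 16 + (v - -4) * -4 = 0
  (v - -4) = -16 / -4 = 4
  v = -4 + (4) = 0

Answer: 0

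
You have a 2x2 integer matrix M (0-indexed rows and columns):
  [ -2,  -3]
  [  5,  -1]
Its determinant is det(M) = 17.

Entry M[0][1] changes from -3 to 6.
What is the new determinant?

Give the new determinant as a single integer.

Answer: -28

Derivation:
det is linear in row 0: changing M[0][1] by delta changes det by delta * cofactor(0,1).
Cofactor C_01 = (-1)^(0+1) * minor(0,1) = -5
Entry delta = 6 - -3 = 9
Det delta = 9 * -5 = -45
New det = 17 + -45 = -28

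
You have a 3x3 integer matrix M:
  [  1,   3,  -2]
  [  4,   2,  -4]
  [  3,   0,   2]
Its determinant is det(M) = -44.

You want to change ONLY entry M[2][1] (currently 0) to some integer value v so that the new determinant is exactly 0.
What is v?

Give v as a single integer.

det is linear in entry M[2][1]: det = old_det + (v - 0) * C_21
Cofactor C_21 = -4
Want det = 0: -44 + (v - 0) * -4 = 0
  (v - 0) = 44 / -4 = -11
  v = 0 + (-11) = -11

Answer: -11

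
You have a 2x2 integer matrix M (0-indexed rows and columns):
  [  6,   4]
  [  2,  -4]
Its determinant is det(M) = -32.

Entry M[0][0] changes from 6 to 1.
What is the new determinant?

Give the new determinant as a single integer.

Answer: -12

Derivation:
det is linear in row 0: changing M[0][0] by delta changes det by delta * cofactor(0,0).
Cofactor C_00 = (-1)^(0+0) * minor(0,0) = -4
Entry delta = 1 - 6 = -5
Det delta = -5 * -4 = 20
New det = -32 + 20 = -12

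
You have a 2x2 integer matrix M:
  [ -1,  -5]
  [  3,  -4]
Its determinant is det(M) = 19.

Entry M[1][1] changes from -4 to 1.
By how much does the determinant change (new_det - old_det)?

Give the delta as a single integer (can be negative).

Cofactor C_11 = -1
Entry delta = 1 - -4 = 5
Det delta = entry_delta * cofactor = 5 * -1 = -5

Answer: -5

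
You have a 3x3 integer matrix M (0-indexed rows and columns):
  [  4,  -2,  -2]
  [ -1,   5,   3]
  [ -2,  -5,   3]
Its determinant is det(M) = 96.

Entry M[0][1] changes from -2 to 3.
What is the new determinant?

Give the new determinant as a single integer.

Answer: 81

Derivation:
det is linear in row 0: changing M[0][1] by delta changes det by delta * cofactor(0,1).
Cofactor C_01 = (-1)^(0+1) * minor(0,1) = -3
Entry delta = 3 - -2 = 5
Det delta = 5 * -3 = -15
New det = 96 + -15 = 81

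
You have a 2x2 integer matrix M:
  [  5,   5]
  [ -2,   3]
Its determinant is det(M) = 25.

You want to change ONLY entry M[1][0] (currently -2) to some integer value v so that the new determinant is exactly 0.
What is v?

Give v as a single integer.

Answer: 3

Derivation:
det is linear in entry M[1][0]: det = old_det + (v - -2) * C_10
Cofactor C_10 = -5
Want det = 0: 25 + (v - -2) * -5 = 0
  (v - -2) = -25 / -5 = 5
  v = -2 + (5) = 3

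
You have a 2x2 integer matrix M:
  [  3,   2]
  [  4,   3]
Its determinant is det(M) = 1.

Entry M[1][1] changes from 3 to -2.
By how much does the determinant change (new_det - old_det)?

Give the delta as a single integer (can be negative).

Answer: -15

Derivation:
Cofactor C_11 = 3
Entry delta = -2 - 3 = -5
Det delta = entry_delta * cofactor = -5 * 3 = -15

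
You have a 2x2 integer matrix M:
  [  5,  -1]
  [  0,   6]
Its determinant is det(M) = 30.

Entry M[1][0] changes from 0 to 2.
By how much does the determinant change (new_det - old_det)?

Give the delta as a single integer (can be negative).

Cofactor C_10 = 1
Entry delta = 2 - 0 = 2
Det delta = entry_delta * cofactor = 2 * 1 = 2

Answer: 2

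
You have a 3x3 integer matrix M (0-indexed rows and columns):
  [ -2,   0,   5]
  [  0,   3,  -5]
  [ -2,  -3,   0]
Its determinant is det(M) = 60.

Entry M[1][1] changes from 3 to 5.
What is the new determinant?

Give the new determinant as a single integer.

Answer: 80

Derivation:
det is linear in row 1: changing M[1][1] by delta changes det by delta * cofactor(1,1).
Cofactor C_11 = (-1)^(1+1) * minor(1,1) = 10
Entry delta = 5 - 3 = 2
Det delta = 2 * 10 = 20
New det = 60 + 20 = 80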